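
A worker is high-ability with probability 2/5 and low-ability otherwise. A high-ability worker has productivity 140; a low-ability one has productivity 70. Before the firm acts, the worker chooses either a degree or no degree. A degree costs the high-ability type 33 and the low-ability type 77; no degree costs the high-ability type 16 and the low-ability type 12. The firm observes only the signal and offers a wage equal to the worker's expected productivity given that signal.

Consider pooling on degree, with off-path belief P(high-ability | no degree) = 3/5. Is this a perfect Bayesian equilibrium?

No

At the pooled signal (degree) the firm holds the prior 2/5 and pays 2/5·140 + 3/5·70 = 98. Off-path (no degree) belief 3/5 gives 3/5·140 + 2/5·70 = 112.
High-ability: degree gives 98 − 33 = 65; no degree gives 112 − 16 = 96. Deviates. ✗
Low-ability: degree gives 98 − 77 = 21; no degree gives 112 − 12 = 100. Deviates. ✗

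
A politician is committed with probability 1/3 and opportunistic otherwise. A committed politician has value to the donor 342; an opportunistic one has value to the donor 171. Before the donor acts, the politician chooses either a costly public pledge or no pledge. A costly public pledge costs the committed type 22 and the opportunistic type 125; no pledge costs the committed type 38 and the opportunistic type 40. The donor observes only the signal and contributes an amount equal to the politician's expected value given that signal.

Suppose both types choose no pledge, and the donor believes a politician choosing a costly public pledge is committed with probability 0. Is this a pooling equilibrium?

Yes

At the pooled signal (no pledge) the donor holds the prior 1/3 and pays 1/3·342 + 2/3·171 = 228. Off-path (pledge) belief 0 gives 0·342 + 1·171 = 171.
Committed: no pledge gives 228 − 38 = 190; pledge gives 171 − 22 = 149. Stays. ✓
Opportunistic: no pledge gives 228 − 40 = 188; pledge gives 171 − 125 = 46. Stays. ✓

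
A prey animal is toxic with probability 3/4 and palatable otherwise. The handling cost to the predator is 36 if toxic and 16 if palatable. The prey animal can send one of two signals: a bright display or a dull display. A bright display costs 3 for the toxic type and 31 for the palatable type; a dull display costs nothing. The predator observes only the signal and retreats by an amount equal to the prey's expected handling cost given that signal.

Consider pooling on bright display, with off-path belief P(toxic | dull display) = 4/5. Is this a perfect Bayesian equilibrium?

On the equilibrium path (bright display) the predator holds the prior 3/4 and pays 3/4·36 + 1/4·16 = 31. Off-path (dull display) belief 4/5 gives 4/5·36 + 1/5·16 = 32.
Toxic: bright display gives 31 − 3 = 28; dull display gives 32 − 0 = 32. Deviates. ✗
Palatable: bright display gives 31 − 31 = 0; dull display gives 32 − 0 = 32. Deviates. ✗

No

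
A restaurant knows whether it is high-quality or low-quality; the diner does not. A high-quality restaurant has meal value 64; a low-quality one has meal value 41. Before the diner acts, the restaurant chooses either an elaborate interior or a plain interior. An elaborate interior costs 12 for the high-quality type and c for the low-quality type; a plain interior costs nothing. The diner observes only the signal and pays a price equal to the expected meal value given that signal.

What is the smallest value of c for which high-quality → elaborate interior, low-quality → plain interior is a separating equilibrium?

23

Under separation: elaborate interior → high-quality (pays 64); plain interior → low-quality (pays 41).
High-quality: 64 − 12 = 52 ≥ 41 − 0 = 41. Holds regardless of c. ✓
Low-quality: 41 − 0 ≥ 64 − c, so c ≥ 64 − 41 = 23.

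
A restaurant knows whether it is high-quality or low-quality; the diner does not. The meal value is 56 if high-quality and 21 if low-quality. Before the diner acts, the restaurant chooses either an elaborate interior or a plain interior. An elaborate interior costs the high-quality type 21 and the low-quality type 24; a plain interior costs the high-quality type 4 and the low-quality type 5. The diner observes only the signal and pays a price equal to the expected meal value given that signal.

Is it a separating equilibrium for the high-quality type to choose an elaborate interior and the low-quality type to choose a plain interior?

If types separate, elaborate interior earns payment 56 and plain interior earns 21.
High-quality: elaborate interior gives 56 − 21 = 35; plain interior gives 21 − 4 = 17. No deviation. ✓
Low-quality: plain interior gives 21 − 5 = 16; elaborate interior gives 56 − 24 = 32. Would deviate. ✗

No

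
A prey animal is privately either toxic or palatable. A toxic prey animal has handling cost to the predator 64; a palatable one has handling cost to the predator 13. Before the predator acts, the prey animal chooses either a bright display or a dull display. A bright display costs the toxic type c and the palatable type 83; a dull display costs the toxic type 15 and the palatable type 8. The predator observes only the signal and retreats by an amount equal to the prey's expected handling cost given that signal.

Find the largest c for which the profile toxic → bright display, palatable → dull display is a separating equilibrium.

Under separation: bright display → toxic (pays 64); dull display → palatable (pays 13).
Palatable: 13 − 8 = 5 ≥ 64 − 83 = -19. Holds regardless of c. ✓
Toxic: 64 − c ≥ 13 − 15, so c ≤ 64 − -2 = 66.

66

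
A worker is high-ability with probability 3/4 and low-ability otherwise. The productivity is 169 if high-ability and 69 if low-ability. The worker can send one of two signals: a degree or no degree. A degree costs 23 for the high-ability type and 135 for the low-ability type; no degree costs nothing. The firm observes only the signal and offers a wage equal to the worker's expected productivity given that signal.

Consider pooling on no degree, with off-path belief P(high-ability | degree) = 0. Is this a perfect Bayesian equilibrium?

At the pooled signal (no degree) the firm holds the prior 3/4 and pays 3/4·169 + 1/4·69 = 144. Off-path (degree) belief 0 gives 0·169 + 1·69 = 69.
High-ability: no degree gives 144 − 0 = 144; degree gives 69 − 23 = 46. Stays. ✓
Low-ability: no degree gives 144 − 0 = 144; degree gives 69 − 135 = -66. Stays. ✓

Yes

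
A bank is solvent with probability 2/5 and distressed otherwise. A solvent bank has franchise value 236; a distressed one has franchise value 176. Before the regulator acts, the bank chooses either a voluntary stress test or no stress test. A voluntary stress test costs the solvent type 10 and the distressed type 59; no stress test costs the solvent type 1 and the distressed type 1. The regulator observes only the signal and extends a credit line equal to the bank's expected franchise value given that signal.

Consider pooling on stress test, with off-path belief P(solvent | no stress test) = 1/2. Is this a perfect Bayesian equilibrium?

On the equilibrium path (stress test) the regulator holds the prior 2/5 and pays 2/5·236 + 3/5·176 = 200. Off-path (no stress test) belief 1/2 gives 1/2·236 + 1/2·176 = 206.
Solvent: stress test gives 200 − 10 = 190; no stress test gives 206 − 1 = 205. Deviates. ✗
Distressed: stress test gives 200 − 59 = 141; no stress test gives 206 − 1 = 205. Deviates. ✗

No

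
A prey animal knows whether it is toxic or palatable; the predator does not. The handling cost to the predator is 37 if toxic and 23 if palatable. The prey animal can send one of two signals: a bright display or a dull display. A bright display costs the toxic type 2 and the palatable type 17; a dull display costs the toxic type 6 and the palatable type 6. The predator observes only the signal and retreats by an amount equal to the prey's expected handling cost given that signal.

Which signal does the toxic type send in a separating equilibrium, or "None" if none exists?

None

Try toxic → bright display, palatable → dull display:
  If types separate, bright display earns payment 37 and dull display earns 23.
  Toxic: bright display gives 37 − 2 = 35; dull display gives 23 − 6 = 17. No deviation. ✓
  Palatable: dull display gives 23 − 6 = 17; bright display gives 37 − 17 = 20. Would deviate. ✗
Try toxic → dull display, palatable → bright display:
  If types separate, dull display earns payment 37 and bright display earns 23.
  Toxic: dull display gives 37 − 6 = 31; bright display gives 23 − 2 = 21. No deviation. ✓
  Palatable: bright display gives 23 − 17 = 6; dull display gives 37 − 6 = 31. Would deviate. ✗
Neither assignment is incentive-compatible.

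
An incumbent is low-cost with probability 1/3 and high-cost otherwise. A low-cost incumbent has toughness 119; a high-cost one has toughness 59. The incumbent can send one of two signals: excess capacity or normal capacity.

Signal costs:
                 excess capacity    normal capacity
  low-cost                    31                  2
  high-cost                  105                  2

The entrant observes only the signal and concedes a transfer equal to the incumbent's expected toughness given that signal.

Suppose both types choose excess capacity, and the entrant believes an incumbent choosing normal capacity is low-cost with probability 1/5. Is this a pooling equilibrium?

On the equilibrium path (excess capacity) the entrant holds the prior 1/3 and pays 1/3·119 + 2/3·59 = 79. Off-path (normal capacity) belief 1/5 gives 1/5·119 + 4/5·59 = 71.
Low-cost: excess capacity gives 79 − 31 = 48; normal capacity gives 71 − 2 = 69. Deviates. ✗
High-cost: excess capacity gives 79 − 105 = -26; normal capacity gives 71 − 2 = 69. Deviates. ✗

No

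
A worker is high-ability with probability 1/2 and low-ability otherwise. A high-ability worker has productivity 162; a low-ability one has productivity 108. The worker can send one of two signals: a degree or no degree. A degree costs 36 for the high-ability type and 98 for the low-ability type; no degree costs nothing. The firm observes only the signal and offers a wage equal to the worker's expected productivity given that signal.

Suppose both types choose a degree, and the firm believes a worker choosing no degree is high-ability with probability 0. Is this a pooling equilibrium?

No

At the pooled signal (degree) the firm holds the prior 1/2 and pays 1/2·162 + 1/2·108 = 135. Off-path (no degree) belief 0 gives 0·162 + 1·108 = 108.
High-ability: degree gives 135 − 36 = 99; no degree gives 108 − 0 = 108. Deviates. ✗
Low-ability: degree gives 135 − 98 = 37; no degree gives 108 − 0 = 108. Deviates. ✗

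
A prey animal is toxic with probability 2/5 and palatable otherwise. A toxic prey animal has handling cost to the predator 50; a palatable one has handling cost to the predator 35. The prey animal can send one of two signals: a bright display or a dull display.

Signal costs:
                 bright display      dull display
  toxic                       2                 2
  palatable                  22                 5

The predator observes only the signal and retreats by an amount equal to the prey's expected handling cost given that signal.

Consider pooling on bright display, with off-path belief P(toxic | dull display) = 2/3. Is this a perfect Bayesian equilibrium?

No

At the pooled signal (bright display) the predator holds the prior 2/5 and pays 2/5·50 + 3/5·35 = 41. Off-path (dull display) belief 2/3 gives 2/3·50 + 1/3·35 = 45.
Toxic: bright display gives 41 − 2 = 39; dull display gives 45 − 2 = 43. Deviates. ✗
Palatable: bright display gives 41 − 22 = 19; dull display gives 45 − 5 = 40. Deviates. ✗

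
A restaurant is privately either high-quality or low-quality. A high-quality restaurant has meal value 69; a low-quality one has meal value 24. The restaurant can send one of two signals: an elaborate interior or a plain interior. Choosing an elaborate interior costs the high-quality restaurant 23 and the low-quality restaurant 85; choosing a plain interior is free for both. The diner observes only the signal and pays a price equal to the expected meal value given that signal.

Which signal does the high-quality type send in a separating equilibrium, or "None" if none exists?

Try high-quality → elaborate interior, low-quality → plain interior:
  Under separation the diner infers type exactly: elaborate interior → high-quality (pays 69), plain interior → low-quality (pays 24).
  High-quality: elaborate interior gives 69 − 23 = 46; plain interior gives 24 − 0 = 24. No deviation. ✓
  Low-quality: plain interior gives 24 − 0 = 24; elaborate interior gives 69 − 85 = -16. No deviation. ✓
Both hold — the high-quality type sends elaborate interior.

elaborate interior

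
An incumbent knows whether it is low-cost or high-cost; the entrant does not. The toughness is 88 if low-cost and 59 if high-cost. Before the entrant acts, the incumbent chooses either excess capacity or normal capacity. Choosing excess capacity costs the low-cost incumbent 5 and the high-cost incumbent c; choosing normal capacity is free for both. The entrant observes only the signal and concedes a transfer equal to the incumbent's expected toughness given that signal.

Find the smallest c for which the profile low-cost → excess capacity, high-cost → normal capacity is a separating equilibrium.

29

Under separation: excess capacity → low-cost (pays 88); normal capacity → high-cost (pays 59).
Low-cost: 88 − 5 = 83 ≥ 59 − 0 = 59. Holds regardless of c. ✓
High-cost: 59 − 0 ≥ 88 − c, so c ≥ 88 − 59 = 29.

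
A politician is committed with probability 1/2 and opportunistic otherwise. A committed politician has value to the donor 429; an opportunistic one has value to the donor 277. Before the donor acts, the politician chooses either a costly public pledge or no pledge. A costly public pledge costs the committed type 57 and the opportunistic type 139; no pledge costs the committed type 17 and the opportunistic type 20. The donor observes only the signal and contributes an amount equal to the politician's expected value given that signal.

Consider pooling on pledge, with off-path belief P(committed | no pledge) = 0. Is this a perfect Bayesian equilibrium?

On the equilibrium path (pledge) the donor holds the prior 1/2 and pays 1/2·429 + 1/2·277 = 353. Off-path (no pledge) belief 0 gives 0·429 + 1·277 = 277.
Committed: pledge gives 353 − 57 = 296; no pledge gives 277 − 17 = 260. Stays. ✓
Opportunistic: pledge gives 353 − 139 = 214; no pledge gives 277 − 20 = 257. Deviates. ✗

No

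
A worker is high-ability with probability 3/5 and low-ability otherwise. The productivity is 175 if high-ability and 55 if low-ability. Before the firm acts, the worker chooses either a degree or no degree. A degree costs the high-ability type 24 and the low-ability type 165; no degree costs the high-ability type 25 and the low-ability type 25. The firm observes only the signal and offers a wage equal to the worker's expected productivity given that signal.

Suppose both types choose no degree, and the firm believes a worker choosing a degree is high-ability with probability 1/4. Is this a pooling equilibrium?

Yes

At the pooled signal (no degree) the firm holds the prior 3/5 and pays 3/5·175 + 2/5·55 = 127. Off-path (degree) belief 1/4 gives 1/4·175 + 3/4·55 = 85.
High-ability: no degree gives 127 − 25 = 102; degree gives 85 − 24 = 61. Stays. ✓
Low-ability: no degree gives 127 − 25 = 102; degree gives 85 − 165 = -80. Stays. ✓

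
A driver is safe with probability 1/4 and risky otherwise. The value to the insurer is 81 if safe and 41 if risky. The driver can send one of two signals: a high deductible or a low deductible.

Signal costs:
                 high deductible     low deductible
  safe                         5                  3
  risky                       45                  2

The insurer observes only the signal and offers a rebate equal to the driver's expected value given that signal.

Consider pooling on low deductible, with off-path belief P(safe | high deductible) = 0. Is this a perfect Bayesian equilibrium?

Yes

At the pooled signal (low deductible) the insurer holds the prior 1/4 and pays 1/4·81 + 3/4·41 = 51. Off-path (high deductible) belief 0 gives 0·81 + 1·41 = 41.
Safe: low deductible gives 51 − 3 = 48; high deductible gives 41 − 5 = 36. Stays. ✓
Risky: low deductible gives 51 − 2 = 49; high deductible gives 41 − 45 = -4. Stays. ✓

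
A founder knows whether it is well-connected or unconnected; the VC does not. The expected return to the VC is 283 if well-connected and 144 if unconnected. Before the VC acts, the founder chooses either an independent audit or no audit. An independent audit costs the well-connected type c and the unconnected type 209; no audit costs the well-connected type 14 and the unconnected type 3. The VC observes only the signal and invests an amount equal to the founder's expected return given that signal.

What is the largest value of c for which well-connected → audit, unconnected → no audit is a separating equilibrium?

153

Under separation: audit → well-connected (pays 283); no audit → unconnected (pays 144).
Unconnected: 144 − 3 = 141 ≥ 283 − 209 = 74. Holds regardless of c. ✓
Well-connected: 283 − c ≥ 144 − 14, so c ≤ 283 − 130 = 153.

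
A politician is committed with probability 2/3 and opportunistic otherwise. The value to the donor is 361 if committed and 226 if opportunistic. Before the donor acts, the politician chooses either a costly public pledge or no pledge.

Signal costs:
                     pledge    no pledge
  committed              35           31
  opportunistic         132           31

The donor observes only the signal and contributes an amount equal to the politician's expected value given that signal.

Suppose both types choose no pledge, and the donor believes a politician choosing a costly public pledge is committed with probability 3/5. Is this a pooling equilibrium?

At the pooled signal (no pledge) the donor holds the prior 2/3 and pays 2/3·361 + 1/3·226 = 316. Off-path (pledge) belief 3/5 gives 3/5·361 + 2/5·226 = 307.
Committed: no pledge gives 316 − 31 = 285; pledge gives 307 − 35 = 272. Stays. ✓
Opportunistic: no pledge gives 316 − 31 = 285; pledge gives 307 − 132 = 175. Stays. ✓

Yes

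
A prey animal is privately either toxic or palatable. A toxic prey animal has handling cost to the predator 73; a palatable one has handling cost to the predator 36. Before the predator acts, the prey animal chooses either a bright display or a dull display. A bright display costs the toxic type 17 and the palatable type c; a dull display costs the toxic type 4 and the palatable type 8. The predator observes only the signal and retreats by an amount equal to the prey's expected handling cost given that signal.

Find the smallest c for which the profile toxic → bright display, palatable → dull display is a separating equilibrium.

45

Under separation: bright display → toxic (pays 73); dull display → palatable (pays 36).
Toxic: 73 − 17 = 56 ≥ 36 − 4 = 32. Holds regardless of c. ✓
Palatable: 36 − 8 ≥ 73 − c, so c ≥ 73 − 28 = 45.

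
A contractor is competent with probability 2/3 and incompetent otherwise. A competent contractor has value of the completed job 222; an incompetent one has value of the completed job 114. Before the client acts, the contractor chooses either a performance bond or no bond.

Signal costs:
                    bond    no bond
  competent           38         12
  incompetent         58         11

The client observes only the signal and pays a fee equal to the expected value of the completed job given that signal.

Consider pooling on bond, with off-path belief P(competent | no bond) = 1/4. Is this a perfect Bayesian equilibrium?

No

At the pooled signal (bond) the client holds the prior 2/3 and pays 2/3·222 + 1/3·114 = 186. Off-path (no bond) belief 1/4 gives 1/4·222 + 3/4·114 = 141.
Competent: bond gives 186 − 38 = 148; no bond gives 141 − 12 = 129. Stays. ✓
Incompetent: bond gives 186 − 58 = 128; no bond gives 141 − 11 = 130. Deviates. ✗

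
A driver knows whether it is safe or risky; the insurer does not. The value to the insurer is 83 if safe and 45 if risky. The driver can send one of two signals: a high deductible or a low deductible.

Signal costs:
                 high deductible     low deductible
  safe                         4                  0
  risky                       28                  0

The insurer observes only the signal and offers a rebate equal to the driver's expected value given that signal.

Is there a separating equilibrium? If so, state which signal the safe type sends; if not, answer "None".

Try safe → high deductible, risky → low deductible:
  If types separate, high deductible earns payment 83 and low deductible earns 45.
  Safe: high deductible gives 83 − 4 = 79; low deductible gives 45 − 0 = 45. No deviation. ✓
  Risky: low deductible gives 45 − 0 = 45; high deductible gives 83 − 28 = 55. Would deviate. ✗
Try safe → low deductible, risky → high deductible:
  If types separate, low deductible earns payment 83 and high deductible earns 45.
  Safe: low deductible gives 83 − 0 = 83; high deductible gives 45 − 4 = 41. No deviation. ✓
  Risky: high deductible gives 45 − 28 = 17; low deductible gives 83 − 0 = 83. Would deviate. ✗
Neither assignment is incentive-compatible.

None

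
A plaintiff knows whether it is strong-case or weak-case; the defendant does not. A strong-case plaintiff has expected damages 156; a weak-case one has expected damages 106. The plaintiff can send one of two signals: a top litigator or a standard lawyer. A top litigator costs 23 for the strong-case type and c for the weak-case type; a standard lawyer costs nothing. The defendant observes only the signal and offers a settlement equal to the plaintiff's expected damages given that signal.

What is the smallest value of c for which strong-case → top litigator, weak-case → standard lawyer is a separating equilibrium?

Under separation: top litigator → strong-case (pays 156); standard lawyer → weak-case (pays 106).
Strong-case: 156 − 23 = 133 ≥ 106 − 0 = 106. Holds regardless of c. ✓
Weak-case: 106 − 0 ≥ 156 − c, so c ≥ 156 − 106 = 50.

50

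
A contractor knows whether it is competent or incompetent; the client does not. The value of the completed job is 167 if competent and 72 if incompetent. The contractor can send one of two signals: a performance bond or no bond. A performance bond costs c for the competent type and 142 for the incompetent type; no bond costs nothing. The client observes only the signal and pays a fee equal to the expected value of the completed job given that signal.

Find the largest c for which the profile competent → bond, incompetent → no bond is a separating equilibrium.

95

Under separation: bond → competent (pays 167); no bond → incompetent (pays 72).
Incompetent: 72 − 0 = 72 ≥ 167 − 142 = 25. Holds regardless of c. ✓
Competent: 167 − c ≥ 72 − 0, so c ≤ 167 − 72 = 95.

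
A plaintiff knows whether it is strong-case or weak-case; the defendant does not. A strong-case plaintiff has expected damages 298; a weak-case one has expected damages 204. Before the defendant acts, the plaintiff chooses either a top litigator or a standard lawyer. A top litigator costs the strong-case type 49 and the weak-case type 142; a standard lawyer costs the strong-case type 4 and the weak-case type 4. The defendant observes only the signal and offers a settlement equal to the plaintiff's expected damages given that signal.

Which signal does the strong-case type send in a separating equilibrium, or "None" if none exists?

top litigator

Try strong-case → top litigator, weak-case → standard lawyer:
  If types separate, top litigator earns payment 298 and standard lawyer earns 204.
  Strong-case: top litigator gives 298 − 49 = 249; standard lawyer gives 204 − 4 = 200. No deviation. ✓
  Weak-case: standard lawyer gives 204 − 4 = 200; top litigator gives 298 − 142 = 156. No deviation. ✓
Both hold — the strong-case type sends top litigator.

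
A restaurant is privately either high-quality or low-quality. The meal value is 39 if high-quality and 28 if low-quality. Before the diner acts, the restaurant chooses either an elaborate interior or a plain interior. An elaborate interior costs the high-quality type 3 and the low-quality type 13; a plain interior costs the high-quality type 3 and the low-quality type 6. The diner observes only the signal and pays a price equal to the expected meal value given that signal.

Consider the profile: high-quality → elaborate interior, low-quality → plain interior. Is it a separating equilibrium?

If types separate, elaborate interior earns payment 39 and plain interior earns 28.
High-quality: elaborate interior gives 39 − 3 = 36; plain interior gives 28 − 3 = 25. No deviation. ✓
Low-quality: plain interior gives 28 − 6 = 22; elaborate interior gives 39 − 13 = 26. Would deviate. ✗

No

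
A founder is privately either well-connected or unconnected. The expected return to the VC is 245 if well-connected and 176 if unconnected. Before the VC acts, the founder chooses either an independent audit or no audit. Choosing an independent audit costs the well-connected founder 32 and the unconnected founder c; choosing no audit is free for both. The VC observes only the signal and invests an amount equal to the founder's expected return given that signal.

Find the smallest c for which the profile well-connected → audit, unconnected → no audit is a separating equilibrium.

Under separation: audit → well-connected (pays 245); no audit → unconnected (pays 176).
Well-connected: 245 − 32 = 213 ≥ 176 − 0 = 176. Holds regardless of c. ✓
Unconnected: 176 − 0 ≥ 245 − c, so c ≥ 245 − 176 = 69.

69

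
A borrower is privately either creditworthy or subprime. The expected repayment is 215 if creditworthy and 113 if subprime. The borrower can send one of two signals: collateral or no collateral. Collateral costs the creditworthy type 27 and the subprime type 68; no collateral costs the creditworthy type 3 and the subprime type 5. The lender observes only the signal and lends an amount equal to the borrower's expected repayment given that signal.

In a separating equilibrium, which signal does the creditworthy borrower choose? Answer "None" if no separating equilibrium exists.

None

Try creditworthy → collateral, subprime → no collateral:
  Under separation the lender infers type exactly: collateral → creditworthy (pays 215), no collateral → subprime (pays 113).
  Creditworthy: collateral gives 215 − 27 = 188; no collateral gives 113 − 3 = 110. No deviation. ✓
  Subprime: no collateral gives 113 − 5 = 108; collateral gives 215 − 68 = 147. Would deviate. ✗
Try creditworthy → no collateral, subprime → collateral:
  Under separation the lender infers type exactly: no collateral → creditworthy (pays 215), collateral → subprime (pays 113).
  Creditworthy: no collateral gives 215 − 3 = 212; collateral gives 113 − 27 = 86. No deviation. ✓
  Subprime: collateral gives 113 − 68 = 45; no collateral gives 215 − 5 = 210. Would deviate. ✗
Neither assignment is incentive-compatible.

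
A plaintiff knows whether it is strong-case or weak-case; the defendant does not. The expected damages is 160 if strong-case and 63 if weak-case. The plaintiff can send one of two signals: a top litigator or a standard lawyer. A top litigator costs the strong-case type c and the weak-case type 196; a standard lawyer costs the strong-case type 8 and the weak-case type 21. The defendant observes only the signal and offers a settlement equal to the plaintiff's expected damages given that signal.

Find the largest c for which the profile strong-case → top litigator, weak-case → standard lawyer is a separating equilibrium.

105

Under separation: top litigator → strong-case (pays 160); standard lawyer → weak-case (pays 63).
Weak-case: 63 − 21 = 42 ≥ 160 − 196 = -36. Holds regardless of c. ✓
Strong-case: 160 − c ≥ 63 − 8, so c ≤ 160 − 55 = 105.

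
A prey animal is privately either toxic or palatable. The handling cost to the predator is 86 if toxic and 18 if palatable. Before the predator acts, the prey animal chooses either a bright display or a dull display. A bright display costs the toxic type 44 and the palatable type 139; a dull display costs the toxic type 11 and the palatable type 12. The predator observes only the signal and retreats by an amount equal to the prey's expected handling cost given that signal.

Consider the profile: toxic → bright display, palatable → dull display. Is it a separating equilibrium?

Yes

If types separate, bright display earns payment 86 and dull display earns 18.
Toxic: bright display gives 86 − 44 = 42; dull display gives 18 − 11 = 7. No deviation. ✓
Palatable: dull display gives 18 − 12 = 6; bright display gives 86 − 139 = -53. No deviation. ✓
Both incentive constraints hold.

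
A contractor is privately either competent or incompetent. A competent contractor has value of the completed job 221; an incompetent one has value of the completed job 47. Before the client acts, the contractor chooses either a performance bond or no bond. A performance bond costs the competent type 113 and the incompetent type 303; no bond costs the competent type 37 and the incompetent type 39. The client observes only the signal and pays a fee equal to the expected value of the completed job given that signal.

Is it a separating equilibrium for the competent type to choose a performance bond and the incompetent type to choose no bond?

Yes

If types separate, bond earns payment 221 and no bond earns 47.
Competent: bond gives 221 − 113 = 108; no bond gives 47 − 37 = 10. No deviation. ✓
Incompetent: no bond gives 47 − 39 = 8; bond gives 221 − 303 = -82. No deviation. ✓
Neither type gains from mimicking the other.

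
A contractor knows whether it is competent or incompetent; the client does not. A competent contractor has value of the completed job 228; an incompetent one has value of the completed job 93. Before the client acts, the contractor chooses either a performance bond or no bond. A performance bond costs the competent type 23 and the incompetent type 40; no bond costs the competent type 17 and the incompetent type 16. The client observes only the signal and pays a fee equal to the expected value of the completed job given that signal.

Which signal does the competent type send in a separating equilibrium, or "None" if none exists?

None

Try competent → bond, incompetent → no bond:
  If types separate, bond earns payment 228 and no bond earns 93.
  Competent: bond gives 228 − 23 = 205; no bond gives 93 − 17 = 76. No deviation. ✓
  Incompetent: no bond gives 93 − 16 = 77; bond gives 228 − 40 = 188. Would deviate. ✗
Try competent → no bond, incompetent → bond:
  If types separate, no bond earns payment 228 and bond earns 93.
  Competent: no bond gives 228 − 17 = 211; bond gives 93 − 23 = 70. No deviation. ✓
  Incompetent: bond gives 93 − 40 = 53; no bond gives 228 − 16 = 212. Would deviate. ✗
Neither assignment is incentive-compatible.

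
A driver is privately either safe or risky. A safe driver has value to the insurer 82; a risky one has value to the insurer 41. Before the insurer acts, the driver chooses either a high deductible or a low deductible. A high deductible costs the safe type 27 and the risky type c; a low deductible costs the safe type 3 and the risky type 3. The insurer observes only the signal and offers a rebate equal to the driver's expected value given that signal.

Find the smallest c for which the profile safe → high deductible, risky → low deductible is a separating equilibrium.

44

Under separation: high deductible → safe (pays 82); low deductible → risky (pays 41).
Safe: 82 − 27 = 55 ≥ 41 − 3 = 38. Holds regardless of c. ✓
Risky: 41 − 3 ≥ 82 − c, so c ≥ 82 − 38 = 44.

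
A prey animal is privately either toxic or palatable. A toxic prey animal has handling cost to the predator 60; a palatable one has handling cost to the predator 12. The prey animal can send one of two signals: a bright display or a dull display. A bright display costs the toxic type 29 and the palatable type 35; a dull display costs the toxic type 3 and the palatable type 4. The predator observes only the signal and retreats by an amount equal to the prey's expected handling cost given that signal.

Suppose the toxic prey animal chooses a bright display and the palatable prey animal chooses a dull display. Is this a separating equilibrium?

No

If types separate, bright display earns payment 60 and dull display earns 12.
Toxic: bright display gives 60 − 29 = 31; dull display gives 12 − 3 = 9. No deviation. ✓
Palatable: dull display gives 12 − 4 = 8; bright display gives 60 − 35 = 25. Would deviate. ✗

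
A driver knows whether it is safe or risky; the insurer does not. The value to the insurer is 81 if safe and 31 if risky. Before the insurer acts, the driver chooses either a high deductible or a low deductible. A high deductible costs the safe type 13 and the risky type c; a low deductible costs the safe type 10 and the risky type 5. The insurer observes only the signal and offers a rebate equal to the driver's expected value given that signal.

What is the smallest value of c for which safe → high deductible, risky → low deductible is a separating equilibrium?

Under separation: high deductible → safe (pays 81); low deductible → risky (pays 31).
Safe: 81 − 13 = 68 ≥ 31 − 10 = 21. Holds regardless of c. ✓
Risky: 31 − 5 ≥ 81 − c, so c ≥ 81 − 26 = 55.

55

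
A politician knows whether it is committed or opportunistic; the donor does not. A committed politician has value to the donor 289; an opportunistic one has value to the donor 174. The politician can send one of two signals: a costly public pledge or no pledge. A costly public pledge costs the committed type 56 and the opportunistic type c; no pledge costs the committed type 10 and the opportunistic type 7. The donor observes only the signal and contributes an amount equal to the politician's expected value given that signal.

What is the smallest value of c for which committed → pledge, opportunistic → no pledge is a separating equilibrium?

122

Under separation: pledge → committed (pays 289); no pledge → opportunistic (pays 174).
Committed: 289 − 56 = 233 ≥ 174 − 10 = 164. Holds regardless of c. ✓
Opportunistic: 174 − 7 ≥ 289 − c, so c ≥ 289 − 167 = 122.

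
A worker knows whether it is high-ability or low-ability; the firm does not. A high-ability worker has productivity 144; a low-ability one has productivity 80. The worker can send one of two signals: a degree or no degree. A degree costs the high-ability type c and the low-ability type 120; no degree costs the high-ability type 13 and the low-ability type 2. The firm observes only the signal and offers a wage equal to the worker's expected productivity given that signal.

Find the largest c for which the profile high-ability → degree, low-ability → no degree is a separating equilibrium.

77

Under separation: degree → high-ability (pays 144); no degree → low-ability (pays 80).
Low-ability: 80 − 2 = 78 ≥ 144 − 120 = 24. Holds regardless of c. ✓
High-ability: 144 − c ≥ 80 − 13, so c ≤ 144 − 67 = 77.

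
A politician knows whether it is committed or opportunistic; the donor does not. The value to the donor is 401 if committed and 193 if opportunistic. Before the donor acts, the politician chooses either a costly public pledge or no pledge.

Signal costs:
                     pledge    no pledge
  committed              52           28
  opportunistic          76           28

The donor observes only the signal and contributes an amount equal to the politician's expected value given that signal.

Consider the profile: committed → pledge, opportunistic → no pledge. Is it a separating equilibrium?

Under separation the donor infers type exactly: pledge → committed (pays 401), no pledge → opportunistic (pays 193).
Committed: pledge gives 401 − 52 = 349; no pledge gives 193 − 28 = 165. No deviation. ✓
Opportunistic: no pledge gives 193 − 28 = 165; pledge gives 401 − 76 = 325. Would deviate. ✗

No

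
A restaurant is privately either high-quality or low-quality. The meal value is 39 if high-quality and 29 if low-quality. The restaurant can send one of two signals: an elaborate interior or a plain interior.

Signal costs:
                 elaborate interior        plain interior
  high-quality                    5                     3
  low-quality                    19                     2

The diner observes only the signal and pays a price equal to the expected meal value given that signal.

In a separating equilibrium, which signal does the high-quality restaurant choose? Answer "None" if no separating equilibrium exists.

Try high-quality → elaborate interior, low-quality → plain interior:
  If types separate, elaborate interior earns payment 39 and plain interior earns 29.
  High-quality: elaborate interior gives 39 − 5 = 34; plain interior gives 29 − 3 = 26. No deviation. ✓
  Low-quality: plain interior gives 29 − 2 = 27; elaborate interior gives 39 − 19 = 20. No deviation. ✓
Both hold — the high-quality type sends elaborate interior.

elaborate interior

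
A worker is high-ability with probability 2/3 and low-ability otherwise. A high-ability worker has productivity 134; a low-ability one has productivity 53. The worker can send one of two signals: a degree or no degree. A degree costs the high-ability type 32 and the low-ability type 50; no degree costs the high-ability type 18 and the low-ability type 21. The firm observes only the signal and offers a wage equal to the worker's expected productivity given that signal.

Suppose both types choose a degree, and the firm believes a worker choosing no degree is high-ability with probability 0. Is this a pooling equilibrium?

Yes

On the equilibrium path (degree) the firm holds the prior 2/3 and pays 2/3·134 + 1/3·53 = 107. Off-path (no degree) belief 0 gives 0·134 + 1·53 = 53.
High-ability: degree gives 107 − 32 = 75; no degree gives 53 − 18 = 35. Stays. ✓
Low-ability: degree gives 107 − 50 = 57; no degree gives 53 − 21 = 32. Stays. ✓
Beliefs are Bayes-consistent on-path and both types best-respond.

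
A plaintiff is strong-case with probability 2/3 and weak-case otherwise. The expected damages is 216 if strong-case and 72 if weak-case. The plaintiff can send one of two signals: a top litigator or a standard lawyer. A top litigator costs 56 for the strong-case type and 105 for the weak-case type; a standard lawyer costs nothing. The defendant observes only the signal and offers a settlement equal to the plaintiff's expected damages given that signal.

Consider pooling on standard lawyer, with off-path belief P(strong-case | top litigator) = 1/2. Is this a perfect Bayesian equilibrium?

Yes

At the pooled signal (standard lawyer) the defendant holds the prior 2/3 and pays 2/3·216 + 1/3·72 = 168. Off-path (top litigator) belief 1/2 gives 1/2·216 + 1/2·72 = 144.
Strong-case: standard lawyer gives 168 − 0 = 168; top litigator gives 144 − 56 = 88. Stays. ✓
Weak-case: standard lawyer gives 168 − 0 = 168; top litigator gives 144 − 105 = 39. Stays. ✓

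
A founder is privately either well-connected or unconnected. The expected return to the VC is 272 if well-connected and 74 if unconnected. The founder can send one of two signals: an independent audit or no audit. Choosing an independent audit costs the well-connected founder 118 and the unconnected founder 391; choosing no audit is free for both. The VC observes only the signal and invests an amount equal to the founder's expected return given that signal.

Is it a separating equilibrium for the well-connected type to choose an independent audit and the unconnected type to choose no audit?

Yes

Under separation the VC infers type exactly: audit → well-connected (pays 272), no audit → unconnected (pays 74).
Well-connected: audit gives 272 − 118 = 154; no audit gives 74 − 0 = 74. No deviation. ✓
Unconnected: no audit gives 74 − 0 = 74; audit gives 272 − 391 = -119. No deviation. ✓
Neither type gains from mimicking the other.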